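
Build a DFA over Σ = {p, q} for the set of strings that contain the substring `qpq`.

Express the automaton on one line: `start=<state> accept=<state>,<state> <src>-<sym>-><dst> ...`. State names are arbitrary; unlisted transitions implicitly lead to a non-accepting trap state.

States S0..S2 record the length of the longest prefix of `qpq` that matches the current input suffix. Reaching S3 means `qpq` has been seen, and we stay there forever. Accept from S3.
4 states suffice.
        p   q  
>  S0   S0  S1 
   S1   S2  S1 
   S2   S0  S3 
 * S3   S3  S3 
(> = start, * = accepting)

start=S0 accept=S3 S0-p->S0 S0-q->S1 S1-p->S2 S1-q->S1 S2-p->S0 S2-q->S3 S3-p->S3 S3-q->S3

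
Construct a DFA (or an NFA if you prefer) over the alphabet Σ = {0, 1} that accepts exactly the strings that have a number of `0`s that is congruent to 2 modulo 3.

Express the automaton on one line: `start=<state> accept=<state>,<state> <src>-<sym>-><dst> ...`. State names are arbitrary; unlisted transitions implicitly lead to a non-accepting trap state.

start=S0 accept=S2 S0-0->S1 S0-1->S0 S1-0->S2 S1-1->S1 S2-0->S0 S2-1->S2

Keep the running count of `0`s modulo 3: each `0` advances along the cycle S0 → S1 → S2 → S0 while other symbols loop. Accept at S2.
        0   1  
>  S0   S1  S0 
   S1   S2  S1 
 * S2   S0  S2 
(> = start, * = accepting)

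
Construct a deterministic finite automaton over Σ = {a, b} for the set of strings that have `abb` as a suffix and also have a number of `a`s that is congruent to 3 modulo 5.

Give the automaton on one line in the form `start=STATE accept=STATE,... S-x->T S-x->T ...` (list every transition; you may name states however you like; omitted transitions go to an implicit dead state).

start=S0 accept=S6 S0-a->S1 S0-b->S0 S1-a->S2 S1-b->S1 S2-a->S3 S2-b->S2 S3-a->S4 S3-b->S5 S4-a->S0 S4-b->S4 S5-a->S4 S5-b->S6 S6-a->S4 S6-b->S7 S7-a->S4 S7-b->S7

Handle the two conditions separately and then intersect. One (4 states) tracks how much of the suffix `abb` has currently been matched; the other (5 states) tracks the count of `a`s modulo 5. Each combined state is a pair, one component from each; accept when both components accept. Equivalent product states are then merged.
8 states suffice.
        a   b  
>  S0   S1  S0 
   S1   S2  S1 
   S2   S3  S2 
   S3   S4  S5 
   S4   S0  S4 
   S5   S4  S6 
 * S6   S4  S7 
   S7   S4  S7 
(> = start, * = accepting)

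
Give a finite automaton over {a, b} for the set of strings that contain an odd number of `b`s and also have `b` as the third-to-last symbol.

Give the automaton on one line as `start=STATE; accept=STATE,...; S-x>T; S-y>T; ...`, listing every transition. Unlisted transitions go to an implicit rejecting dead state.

start=q0; accept=q4,q7,q10,q11; q0-a>q0; q0-b>q1; q1-a>q2; q1-b>q3; q2-a>q4; q2-b>q5; q3-a>q6; q3-b>q7; q4-a>q8; q4-b>q5; q5-a>q6; q5-b>q9; q6-a>q0; q6-b>q10; q7-a>q11; q7-b>q3; q8-a>q8; q8-b>q5; q9-a>q11; q9-b>q3; q10-a>q2; q10-b>q3; q11-a>q4; q11-b>q5

Handle the two conditions separately and then intersect. One (2 states) tracks the count of `b`s modulo 2; the other (15 states) tracks the last 3 symbols read. Each combined state is a pair, one component from each; accept when both components accept. Equivalent product states are then merged.
12 states suffice.
          a    b  
>  q0     q0   q1 
   q1     q2   q3 
   q2     q4   q5 
   q3     q6   q7 
 * q4     q8   q5 
   q5     q6   q9 
   q6     q0  q10 
 * q7    q11   q3 
   q8     q8   q5 
   q9    q11   q3 
 * q10    q2   q3 
 * q11    q4   q5 
(> = start, * = accepting)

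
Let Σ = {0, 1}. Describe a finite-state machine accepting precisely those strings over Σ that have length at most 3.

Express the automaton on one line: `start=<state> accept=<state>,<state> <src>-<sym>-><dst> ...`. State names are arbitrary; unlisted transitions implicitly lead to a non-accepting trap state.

We only need to distinguish lengths 0, 1, …, 3, and '>3'. Chain S0 → S1 → S2 → S3 → S4 on every symbol, with S4 looping. Accepting states: {S0, S1, S2, S3}.
        0   1  
>* S0   S1  S1 
 * S1   S2  S2 
 * S2   S3  S3 
 * S3   S4  S4 
   S4   S4  S4 
(> = start, * = accepting)

start=S0 accept=S0,S1,S2,S3 S0-0->S1 S0-1->S1 S1-0->S2 S1-1->S2 S2-0->S3 S2-1->S3 S3-0->S4 S3-1->S4 S4-0->S4 S4-1->S4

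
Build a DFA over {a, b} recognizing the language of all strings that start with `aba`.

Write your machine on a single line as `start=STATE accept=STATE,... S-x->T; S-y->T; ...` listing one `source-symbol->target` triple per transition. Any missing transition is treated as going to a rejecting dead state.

Walk along `aba` while the input agrees: from q0 take `a` to q1, and so on. Any deviation drops to the rejecting sink q4. Once q3 is reached the prefix is confirmed and every continuation is accepted.
A 5-state machine:
        a   b  
>  q0   q1  q4 
   q1   q4  q2 
   q2   q3  q4 
 * q3   q3  q3 
   q4   q4  q4 
(> = start, * = accepting)

start=q0; accept=q3; q0-a->q1; q0-b->q4; q1-a->q4; q1-b->q2; q2-a->q3; q2-b->q4; q3-a->q3; q3-b->q3; q4-a->q4; q4-b->q4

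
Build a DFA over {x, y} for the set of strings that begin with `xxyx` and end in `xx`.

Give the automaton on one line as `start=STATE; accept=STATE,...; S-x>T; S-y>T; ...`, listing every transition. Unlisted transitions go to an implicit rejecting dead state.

start=S0; accept=S8; S0-x>S1; S0-y>S2; S1-x>S3; S1-y>S2; S2-x>S4; S2-y>S2; S3-x>S5; S3-y>S6; S4-x>S5; S4-y>S2; S5-x>S5; S5-y>S2; S6-x>S7; S6-y>S2; S7-x>S8; S7-y>S9; S8-x>S8; S8-y>S9; S9-x>S7; S9-y>S9

Build one automaton per condition and run them in lockstep. One (6 states) tracks whether the input so far still matches the prefix `xxyx`; the other (3 states) tracks how much of the suffix `xx` has currently been matched. Each combined state is a pair, one component from each; accept when both components accept.
With 10 states:
        x   y  
>  S0   S1  S2 
   S1   S3  S2 
   S2   S4  S2 
   S3   S5  S6 
   S4   S5  S2 
   S5   S5  S2 
   S6   S7  S2 
   S7   S8  S9 
 * S8   S8  S9 
   S9   S7  S9 
(> = start, * = accepting)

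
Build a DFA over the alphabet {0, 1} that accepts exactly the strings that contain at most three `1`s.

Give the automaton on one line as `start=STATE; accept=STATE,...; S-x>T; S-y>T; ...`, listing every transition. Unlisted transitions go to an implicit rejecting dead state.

Count `1`s, saturating at 4: states q0 through q3 mean 0 through 3 `1`s seen; q4 means more than 3. Each `1` increments (capped at q4); other symbols loop. Accept from {q0, q1, q2, q3}.
With 5 states:
        0   1  
>* q0   q0  q1 
 * q1   q1  q2 
 * q2   q2  q3 
 * q3   q3  q4 
   q4   q4  q4 
(> = start, * = accepting)

start=q0; accept=q0,q1,q2,q3; q0-0>q0; q0-1>q1; q1-0>q1; q1-1>q2; q2-0>q2; q2-1>q3; q3-0>q3; q3-1>q4; q4-0>q4; q4-1>q4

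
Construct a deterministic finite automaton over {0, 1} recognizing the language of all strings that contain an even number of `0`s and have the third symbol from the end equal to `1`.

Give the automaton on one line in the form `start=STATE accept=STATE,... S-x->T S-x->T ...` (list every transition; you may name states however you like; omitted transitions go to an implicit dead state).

Run two small machines in parallel and take their product. One (2 states) tracks the count of `0`s modulo 2; the other (15 states) tracks the last 3 symbols read. Each combined state is a pair, one component from each; accept when both components accept. Equivalent product states are then merged.
With 12 states:
          0    1  
>  q0     q1   q2 
   q1     q0   q3 
   q2     q4   q5 
   q3     q6   q7 
   q4     q8   q3 
   q5     q4   q9 
   q6     q1  q10 
   q7    q11   q7 
 * q8     q1   q2 
 * q9     q4   q9 
 * q10    q4   q5 
 * q11    q1  q10 
(> = start, * = accepting)

start=q0 accept=q8,q9,q10,q11 q0-0->q1 q0-1->q2 q1-0->q0 q1-1->q3 q2-0->q4 q2-1->q5 q3-0->q6 q3-1->q7 q4-0->q8 q4-1->q3 q5-0->q4 q5-1->q9 q6-0->q1 q6-1->q10 q7-0->q11 q7-1->q7 q8-0->q1 q8-1->q2 q9-0->q4 q9-1->q9 q10-0->q4 q10-1->q5 q11-0->q1 q11-1->q10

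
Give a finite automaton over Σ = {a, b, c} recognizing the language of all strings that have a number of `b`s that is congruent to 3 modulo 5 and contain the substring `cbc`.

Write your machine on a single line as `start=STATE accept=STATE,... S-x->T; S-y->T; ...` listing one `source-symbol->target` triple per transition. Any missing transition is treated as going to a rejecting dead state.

start=S0; accept=S16; S0-a->S0; S0-b->S1; S0-c->S2; S1-a->S1; S1-b->S3; S1-c->S4; S2-a->S0; S2-b->S5; S2-c->S2; S3-a->S3; S3-b->S6; S3-c->S7; S4-a->S1; S4-b->S8; S4-c->S4; S5-a->S1; S5-b->S3; S5-c->S9; S6-a->S6; S6-b->S10; S6-c->S11; S7-a->S3; S7-b->S12; S7-c->S7; S8-a->S3; S8-b->S6; S8-c->S13; S9-a->S9; S9-b->S13; S9-c->S9; S10-a->S10; S10-b->S0; S10-c->S14; S11-a->S6; S11-b->S15; S11-c->S11; S12-a->S6; S12-b->S10; S12-c->S16; S13-a->S13; S13-b->S16; S13-c->S13; S14-a->S10; S14-b->S17; S14-c->S14; S15-a->S10; S15-b->S0; S15-c->S18; S16-a->S16; S16-b->S18; S16-c->S16; S17-a->S0; S17-b->S1; S17-c->S19; S18-a->S18; S18-b->S19; S18-c->S18; S19-a->S19; S19-b->S9; S19-c->S19

Run two small machines in parallel and take their product. The first has 5 states tracking the count of `b`s modulo 5; the second has 4 states tracking whether and how much of `cbc` has been seen. A product state is a pair (one from each), accepting exactly when both do.
With 20 states:
          a    b    c  
>  S0     S0   S1   S2 
   S1     S1   S3   S4 
   S2     S0   S5   S2 
   S3     S3   S6   S7 
   S4     S1   S8   S4 
   S5     S1   S3   S9 
   S6     S6  S10  S11 
   S7     S3  S12   S7 
   S8     S3   S6  S13 
   S9     S9  S13   S9 
   S10   S10   S0  S14 
   S11    S6  S15  S11 
   S12    S6  S10  S16 
   S13   S13  S16  S13 
   S14   S10  S17  S14 
   S15   S10   S0  S18 
 * S16   S16  S18  S16 
   S17    S0   S1  S19 
   S18   S18  S19  S18 
   S19   S19   S9  S19 
(> = start, * = accepting)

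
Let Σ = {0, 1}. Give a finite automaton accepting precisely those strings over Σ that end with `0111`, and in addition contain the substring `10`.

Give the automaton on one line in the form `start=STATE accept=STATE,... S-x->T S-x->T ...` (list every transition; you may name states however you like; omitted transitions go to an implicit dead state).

Run two small machines in parallel and take their product. One (5 states) tracks how much of the suffix `0111` has currently been matched; the other (3 states) tracks whether and how much of `10` has been seen. Each combined state is a pair, one component from each; accept when both components accept.
       0  1 
>  A   B  C 
   B   B  D 
   C   E  C 
   D   E  F 
   E   E  G 
   F   E  H 
   G   E  I 
   H   E  C 
   I   E  J 
 * J   E  K 
   K   E  K 
(> = start, * = accepting)

start=A accept=J A-0->B A-1->C B-0->B B-1->D C-0->E C-1->C D-0->E D-1->F E-0->E E-1->G F-0->E F-1->H G-0->E G-1->I H-0->E H-1->C I-0->E I-1->J J-0->E J-1->K K-0->E K-1->K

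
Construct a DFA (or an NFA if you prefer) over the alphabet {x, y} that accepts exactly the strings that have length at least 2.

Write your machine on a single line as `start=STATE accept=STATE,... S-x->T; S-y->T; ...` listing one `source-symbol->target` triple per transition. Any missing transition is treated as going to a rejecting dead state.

We only need to distinguish lengths 0, 1, …, 2, and '>2'. Chain q0 → q1 → q2 → q3 on every symbol, with q3 looping. Accepting states: {q2, q3}.
        x   y  
>  q0   q1  q1 
   q1   q2  q2 
 * q2   q3  q3 
 * q3   q3  q3 
(> = start, * = accepting)

start=q0; accept=q2,q3; q0-x->q1; q0-y->q1; q1-x->q2; q1-y->q2; q2-x->q3; q2-y->q3; q3-x->q3; q3-y->q3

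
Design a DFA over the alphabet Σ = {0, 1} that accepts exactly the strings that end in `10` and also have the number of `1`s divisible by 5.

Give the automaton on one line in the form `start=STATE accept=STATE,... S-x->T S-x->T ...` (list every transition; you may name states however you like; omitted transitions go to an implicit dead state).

start=q0 accept=q14 q0-0->q0 q0-1->q1 q1-0->q2 q1-1->q3 q2-0->q4 q2-1->q3 q3-0->q5 q3-1->q6 q4-0->q4 q4-1->q3 q5-0->q7 q5-1->q6 q6-0->q8 q6-1->q9 q7-0->q7 q7-1->q6 q8-0->q10 q8-1->q9 q9-0->q11 q9-1->q12 q10-0->q10 q10-1->q9 q11-0->q13 q11-1->q12 q12-0->q14 q12-1->q1 q13-0->q13 q13-1->q12 q14-0->q0 q14-1->q1

Handle the two conditions separately and then intersect. One (3 states) tracks how much of the suffix `10` has currently been matched; the other (5 states) tracks the count of `1`s modulo 5. Each combined state is a pair, one component from each; accept when both components accept.
15 states suffice.
          0    1  
>  q0     q0   q1 
   q1     q2   q3 
   q2     q4   q3 
   q3     q5   q6 
   q4     q4   q3 
   q5     q7   q6 
   q6     q8   q9 
   q7     q7   q6 
   q8    q10   q9 
   q9    q11  q12 
   q10   q10   q9 
   q11   q13  q12 
   q12   q14   q1 
   q13   q13  q12 
 * q14    q0   q1 
(> = start, * = accepting)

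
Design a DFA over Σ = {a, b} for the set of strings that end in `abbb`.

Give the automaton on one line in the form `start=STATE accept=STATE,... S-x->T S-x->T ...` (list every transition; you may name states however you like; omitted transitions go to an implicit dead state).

start=S0 accept=S4 S0-a->S1 S0-b->S0 S1-a->S1 S1-b->S2 S2-a->S1 S2-b->S3 S3-a->S1 S3-b->S4 S4-a->S1 S4-b->S0

Let each state record the length of the longest suffix of the input read so far that is also a prefix of `abbb`. S1 means the last symbol is `a`; S2 means the last 2 symbols are `ab`; S3 means the last 3 symbols are `abb`; S4 means the last 4 symbols are `abbb`. Accept only at S4, where the string currently ends in `abbb`.
A 5-state machine:
        a   b  
>  S0   S1  S0 
   S1   S1  S2 
   S2   S1  S3 
   S3   S1  S4 
 * S4   S1  S0 
(> = start, * = accepting)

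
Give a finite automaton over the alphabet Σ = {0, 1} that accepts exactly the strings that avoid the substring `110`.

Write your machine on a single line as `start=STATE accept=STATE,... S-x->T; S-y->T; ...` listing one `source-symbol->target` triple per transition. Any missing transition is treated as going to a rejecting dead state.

start=q0; accept=q0,q1,q2; q0-0->q0; q0-1->q1; q1-0->q0; q1-1->q2; q2-0->q3; q2-1->q2; q3-0->q3; q3-1->q3

Track partial matches of the forbidden pattern `110`. State q3 is a dead state reached once `110` has occurred; every other state accepts. q0 means no part of `110` is currently matched.
With 4 states:
        0   1  
>* q0   q0  q1 
 * q1   q0  q2 
 * q2   q3  q2 
   q3   q3  q3 
(> = start, * = accepting)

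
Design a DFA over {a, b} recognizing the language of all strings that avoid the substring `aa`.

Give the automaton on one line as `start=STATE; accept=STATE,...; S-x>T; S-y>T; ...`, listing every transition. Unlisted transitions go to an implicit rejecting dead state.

start=q0; accept=q0,q1; q0-a>q1; q0-b>q0; q1-a>q2; q1-b>q0; q2-a>q2; q2-b>q2

Track partial matches of the forbidden pattern `aa`. State q2 is a dead state reached once `aa` has occurred; every other state accepts. q0 means no part of `aa` is currently matched.
        a   b  
>* q0   q1  q0 
 * q1   q2  q0 
   q2   q2  q2 
(> = start, * = accepting)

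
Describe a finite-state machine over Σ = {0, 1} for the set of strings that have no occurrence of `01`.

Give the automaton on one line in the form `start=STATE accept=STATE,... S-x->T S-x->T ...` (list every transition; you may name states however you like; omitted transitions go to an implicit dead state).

start=A accept=A,B A-0->B A-1->A B-0->B B-1->C C-0->C C-1->C

This is the complement of 'contains `01`'. Use the same substring-matching states — A through C holding how much of `01` has just been matched — but flip the accepting set: everything except the trap C accepts.
       0  1 
>* A   B  A 
 * B   B  C 
   C   C  C 
(> = start, * = accepting)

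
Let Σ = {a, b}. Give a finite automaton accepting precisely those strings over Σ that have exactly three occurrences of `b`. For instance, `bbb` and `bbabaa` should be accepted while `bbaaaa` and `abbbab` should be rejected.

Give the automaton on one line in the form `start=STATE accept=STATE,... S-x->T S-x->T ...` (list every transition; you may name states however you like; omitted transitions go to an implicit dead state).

start=s0 accept=s3 s0-a->s0 s0-b->s1 s1-a->s1 s1-b->s2 s2-a->s2 s2-b->s3 s3-a->s3 s3-b->s4 s4-a->s4 s4-b->s4

Count `b`s, saturating at 4: states s0 through s3 mean 0 through 3 `b`s seen; s4 means more than 3. Each `b` increments (capped at s4); other symbols loop. Accept from {s3}.
A 5-state machine:
        a   b  
>  s0   s0  s1 
   s1   s1  s2 
   s2   s2  s3 
 * s3   s3  s4 
   s4   s4  s4 
(> = start, * = accepting)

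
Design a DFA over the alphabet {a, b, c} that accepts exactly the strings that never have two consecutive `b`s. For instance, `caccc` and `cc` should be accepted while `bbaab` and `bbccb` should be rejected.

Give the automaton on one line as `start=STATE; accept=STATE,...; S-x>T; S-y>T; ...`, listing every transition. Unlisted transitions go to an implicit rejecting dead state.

start=q0; accept=q0,q1; q0-a>q0; q0-b>q1; q0-c>q0; q1-a>q0; q1-b>q2; q1-c>q0; q2-a>q2; q2-b>q2; q2-c>q2

Track partial matches of the forbidden pattern `bb`. State q2 is a dead state reached once `bb` has occurred; every other state accepts. q0 means no part of `bb` is currently matched.
        a   b   c  
>* q0   q0  q1  q0 
 * q1   q0  q2  q0 
   q2   q2  q2  q2 
(> = start, * = accepting)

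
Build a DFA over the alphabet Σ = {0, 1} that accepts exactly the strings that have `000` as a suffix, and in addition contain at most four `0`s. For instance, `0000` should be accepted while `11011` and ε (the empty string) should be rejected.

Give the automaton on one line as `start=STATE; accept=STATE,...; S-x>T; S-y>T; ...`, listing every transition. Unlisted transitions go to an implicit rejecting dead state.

start=q0; accept=q4,q7; q0-0>q1; q0-1>q0; q1-0>q2; q1-1>q3; q2-0>q4; q2-1>q5; q3-0>q6; q3-1>q3; q4-0>q7; q4-1>q5; q5-0>q5; q5-1>q5; q6-0>q8; q6-1>q5; q7-0>q5; q7-1>q5; q8-0>q7; q8-1>q5

Build one automaton per condition and run them in lockstep. One (4 states) tracks how much of the suffix `000` has currently been matched; the other (6 states) tracks the count of `0`s, saturating at 5. Each combined state is a pair, one component from each; accept when both components accept. Minimizing collapses redundant product states.
With 9 states:
        0   1  
>  q0   q1  q0 
   q1   q2  q3 
   q2   q4  q5 
   q3   q6  q3 
 * q4   q7  q5 
   q5   q5  q5 
   q6   q8  q5 
 * q7   q5  q5 
   q8   q7  q5 
(> = start, * = accepting)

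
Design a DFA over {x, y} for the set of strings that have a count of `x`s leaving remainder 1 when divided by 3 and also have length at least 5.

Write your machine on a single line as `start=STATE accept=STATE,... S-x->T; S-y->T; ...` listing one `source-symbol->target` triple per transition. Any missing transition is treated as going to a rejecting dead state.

start=S0; accept=S11; S0-x->S1; S0-y->S2; S1-x->S3; S1-y->S4; S2-x->S4; S2-y->S5; S3-x->S6; S3-y->S7; S4-x->S7; S4-y->S8; S5-x->S8; S5-y->S6; S6-x->S9; S6-y->S10; S7-x->S10; S7-y->S7; S8-x->S7; S8-y->S9; S9-x->S7; S9-y->S11; S10-x->S11; S10-y->S10; S11-x->S7; S11-y->S11

Build one automaton per condition and run them in lockstep. The first has 3 states tracking the count of `x`s modulo 3; the second has 7 states tracking the input length, saturating at 6. A product state is a pair (one from each), accepting exactly when both do. After merging equivalent states the machine shrinks.
A 12-state machine:
          x    y  
>  S0     S1   S2 
   S1     S3   S4 
   S2     S4   S5 
   S3     S6   S7 
   S4     S7   S8 
   S5     S8   S6 
   S6     S9  S10 
   S7    S10   S7 
   S8     S7   S9 
   S9     S7  S11 
   S10   S11  S10 
 * S11    S7  S11 
(> = start, * = accepting)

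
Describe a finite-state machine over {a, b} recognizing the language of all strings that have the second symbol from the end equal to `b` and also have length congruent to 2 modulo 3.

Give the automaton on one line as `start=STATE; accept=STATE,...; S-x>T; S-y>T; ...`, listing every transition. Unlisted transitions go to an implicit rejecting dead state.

start=q0; accept=q4; q0-a>q1; q0-b>q2; q1-a>q3; q1-b>q3; q2-a>q4; q2-b>q4; q3-a>q0; q3-b>q0; q4-a>q0; q4-b>q0

Handle the two conditions separately and then intersect. One (7 states) tracks the last 2 symbols read; the other (3 states) tracks the input length modulo 3. Each combined state is a pair, one component from each; accept when both components accept. Equivalent product states are then merged.
A 5-state machine:
        a   b  
>  q0   q1  q2 
   q1   q3  q3 
   q2   q4  q4 
   q3   q0  q0 
 * q4   q0  q0 
(> = start, * = accepting)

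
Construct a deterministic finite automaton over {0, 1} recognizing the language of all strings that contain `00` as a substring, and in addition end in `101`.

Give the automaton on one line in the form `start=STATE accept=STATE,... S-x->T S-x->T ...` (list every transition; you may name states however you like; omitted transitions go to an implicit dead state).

start=A accept=F A-0->B A-1->A B-0->C B-1->A C-0->C C-1->D D-0->E D-1->D E-0->C E-1->F F-0->E F-1->D

Handle the two conditions separately and then intersect. One (3 states) tracks whether and how much of `00` has been seen; the other (4 states) tracks how much of the suffix `101` has currently been matched. Each combined state is a pair, one component from each; accept when both components accept. After merging equivalent states the machine shrinks.
A 6-state machine:
       0  1 
>  A   B  A 
   B   C  A 
   C   C  D 
   D   E  D 
   E   C  F 
 * F   E  D 
(> = start, * = accepting)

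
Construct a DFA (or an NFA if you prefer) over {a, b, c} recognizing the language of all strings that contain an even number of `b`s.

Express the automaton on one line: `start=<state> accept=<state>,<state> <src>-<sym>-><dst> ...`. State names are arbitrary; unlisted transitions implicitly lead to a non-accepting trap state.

Keep the running count of `b`s modulo 2: each `b` advances along the cycle q0 → q1 → q0 while other symbols loop. Accept at q0.
2 states suffice.
        a   b   c  
>* q0   q0  q1  q0 
   q1   q1  q0  q1 
(> = start, * = accepting)

start=q0 accept=q0 q0-a->q0 q0-b->q1 q0-c->q0 q1-a->q1 q1-b->q0 q1-c->q1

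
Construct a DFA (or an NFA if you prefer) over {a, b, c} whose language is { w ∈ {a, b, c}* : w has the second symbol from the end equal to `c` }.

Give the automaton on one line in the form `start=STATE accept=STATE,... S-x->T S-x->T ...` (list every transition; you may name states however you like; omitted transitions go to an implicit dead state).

A DFA must remember the last 2 symbols (since which symbol is second-to-last isn't known until the input ends). Use one state per possible window of the last ≤2 symbols; accept from those whose window starts with `c`.
A 13-state machine:
          a    b    c  
>  S0     S1   S2   S3 
   S1     S4   S5   S6 
   S2     S7   S8   S9 
   S3    S10  S11  S12 
   S4     S4   S5   S6 
   S5     S7   S8   S9 
   S6    S10  S11  S12 
   S7     S4   S5   S6 
   S8     S7   S8   S9 
   S9    S10  S11  S12 
 * S10    S4   S5   S6 
 * S11    S7   S8   S9 
 * S12   S10  S11  S12 
(> = start, * = accepting)

start=S0 accept=S10,S11,S12 S0-a->S1 S0-b->S2 S0-c->S3 S1-a->S4 S1-b->S5 S1-c->S6 S2-a->S7 S2-b->S8 S2-c->S9 S3-a->S10 S3-b->S11 S3-c->S12 S4-a->S4 S4-b->S5 S4-c->S6 S5-a->S7 S5-b->S8 S5-c->S9 S6-a->S10 S6-b->S11 S6-c->S12 S7-a->S4 S7-b->S5 S7-c->S6 S8-a->S7 S8-b->S8 S8-c->S9 S9-a->S10 S9-b->S11 S9-c->S12 S10-a->S4 S10-b->S5 S10-c->S6 S11-a->S7 S11-b->S8 S11-c->S9 S12-a->S10 S12-b->S11 S12-c->S12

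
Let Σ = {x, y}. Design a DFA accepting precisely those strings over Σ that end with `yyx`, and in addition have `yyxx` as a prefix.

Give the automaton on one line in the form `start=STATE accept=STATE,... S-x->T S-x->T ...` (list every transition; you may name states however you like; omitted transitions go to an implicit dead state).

Build one automaton per condition and run them in lockstep. One (4 states) tracks how much of the suffix `yyx` has currently been matched; the other (6 states) tracks whether the input so far still matches the prefix `yyxx`. Each combined state is a pair, one component from each; accept when both components accept.
A 12-state machine:
          x    y  
>  s0     s1   s2 
   s1     s1   s3 
   s2     s1   s4 
   s3     s1   s5 
   s4     s6   s5 
   s5     s7   s5 
   s6     s8   s3 
   s7     s1   s3 
   s8     s8   s9 
   s9     s8  s10 
   s10   s11  s10 
 * s11    s8   s9 
(> = start, * = accepting)

start=s0 accept=s11 s0-x->s1 s0-y->s2 s1-x->s1 s1-y->s3 s2-x->s1 s2-y->s4 s3-x->s1 s3-y->s5 s4-x->s6 s4-y->s5 s5-x->s7 s5-y->s5 s6-x->s8 s6-y->s3 s7-x->s1 s7-y->s3 s8-x->s8 s8-y->s9 s9-x->s8 s9-y->s10 s10-x->s11 s10-y->s10 s11-x->s8 s11-y->s9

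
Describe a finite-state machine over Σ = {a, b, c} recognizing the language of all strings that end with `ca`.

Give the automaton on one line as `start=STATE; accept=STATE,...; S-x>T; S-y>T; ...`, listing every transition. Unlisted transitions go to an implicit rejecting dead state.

start=S0; accept=S2; S0-a>S0; S0-b>S0; S0-c>S1; S1-a>S2; S1-b>S0; S1-c>S1; S2-a>S0; S2-b>S0; S2-c>S1

Let each state record the length of the longest suffix of the input read so far that is also a prefix of `ca`. S1 means the last symbol is `c`; S2 means the last 2 symbols are `ca`. Accept only at S2, where the string currently ends in `ca`.
3 states suffice.
        a   b   c  
>  S0   S0  S0  S1 
   S1   S2  S0  S1 
 * S2   S0  S0  S1 
(> = start, * = accepting)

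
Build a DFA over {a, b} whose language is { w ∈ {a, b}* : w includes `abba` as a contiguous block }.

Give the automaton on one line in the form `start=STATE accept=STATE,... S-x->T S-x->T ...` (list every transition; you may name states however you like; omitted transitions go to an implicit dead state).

Track how much of `abba` has been matched so far: state q0 is no progress, q4 is the absorbing accept state reached once `abba` has occurred. Intermediate states record partial matches; on a mismatch, fall back to the longest reusable overlap.
A 5-state machine:
        a   b  
>  q0   q1  q0 
   q1   q1  q2 
   q2   q1  q3 
   q3   q4  q0 
 * q4   q4  q4 
(> = start, * = accepting)

start=q0 accept=q4 q0-a->q1 q0-b->q0 q1-a->q1 q1-b->q2 q2-a->q1 q2-b->q3 q3-a->q4 q3-b->q0 q4-a->q4 q4-b->q4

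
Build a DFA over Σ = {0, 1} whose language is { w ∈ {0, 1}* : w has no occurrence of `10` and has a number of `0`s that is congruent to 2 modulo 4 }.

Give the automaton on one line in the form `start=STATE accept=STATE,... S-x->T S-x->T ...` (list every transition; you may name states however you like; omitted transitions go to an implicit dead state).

start=S0 accept=S3,S5 S0-0->S1 S0-1->S2 S1-0->S3 S1-1->S2 S2-0->S2 S2-1->S2 S3-0->S4 S3-1->S5 S4-0->S0 S4-1->S2 S5-0->S2 S5-1->S5

Build one automaton per condition and run them in lockstep. One (3 states) tracks partial matches of the forbidden pattern `10`; the other (4 states) tracks the count of `0`s modulo 4. Each combined state is a pair, one component from each; accept when both components accept. Minimizing collapses redundant product states.
With 6 states:
        0   1  
>  S0   S1  S2 
   S1   S3  S2 
   S2   S2  S2 
 * S3   S4  S5 
   S4   S0  S2 
 * S5   S2  S5 
(> = start, * = accepting)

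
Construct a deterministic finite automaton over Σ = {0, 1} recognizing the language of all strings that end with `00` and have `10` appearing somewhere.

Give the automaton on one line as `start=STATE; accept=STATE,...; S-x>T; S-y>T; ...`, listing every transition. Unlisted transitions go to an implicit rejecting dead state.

start=S0; accept=S3; S0-0>S0; S0-1>S1; S1-0>S2; S1-1>S1; S2-0>S3; S2-1>S1; S3-0>S3; S3-1>S1

Run two small machines in parallel and take their product. One (3 states) tracks how much of the suffix `00` has currently been matched; the other (3 states) tracks whether and how much of `10` has been seen. Each combined state is a pair, one component from each; accept when both components accept. Minimizing collapses redundant product states.
A 4-state machine:
        0   1  
>  S0   S0  S1 
   S1   S2  S1 
   S2   S3  S1 
 * S3   S3  S1 
(> = start, * = accepting)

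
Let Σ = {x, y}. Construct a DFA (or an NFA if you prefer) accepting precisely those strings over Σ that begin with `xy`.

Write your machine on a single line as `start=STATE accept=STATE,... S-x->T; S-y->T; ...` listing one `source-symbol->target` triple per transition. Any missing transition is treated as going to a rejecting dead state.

Walk along `xy` while the input agrees: from s0 take `x` to s1, and so on. Any deviation drops to the rejecting sink s3. Once s2 is reached the prefix is confirmed and every continuation is accepted.
With 4 states:
        x   y  
>  s0   s1  s3 
   s1   s3  s2 
 * s2   s2  s2 
   s3   s3  s3 
(> = start, * = accepting)

start=s0; accept=s2; s0-x->s1; s0-y->s3; s1-x->s3; s1-y->s2; s2-x->s2; s2-y->s2; s3-x->s3; s3-y->s3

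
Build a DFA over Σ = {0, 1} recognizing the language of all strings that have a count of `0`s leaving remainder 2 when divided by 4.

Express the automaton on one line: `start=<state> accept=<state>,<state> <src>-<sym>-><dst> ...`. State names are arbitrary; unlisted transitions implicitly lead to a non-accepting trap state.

start=q0 accept=q2 q0-0->q1 q0-1->q0 q1-0->q2 q1-1->q1 q2-0->q3 q2-1->q2 q3-0->q0 q3-1->q3

The only thing that matters is how many `0`s have appeared, reduced mod 4. Use one state per residue: q0 for 0, …, q3 for 3. Reading `0` moves to the next residue; anything else stays put. q2 is accepting.
4 states suffice.
        0   1  
>  q0   q1  q0 
   q1   q2  q1 
 * q2   q3  q2 
   q3   q0  q3 
(> = start, * = accepting)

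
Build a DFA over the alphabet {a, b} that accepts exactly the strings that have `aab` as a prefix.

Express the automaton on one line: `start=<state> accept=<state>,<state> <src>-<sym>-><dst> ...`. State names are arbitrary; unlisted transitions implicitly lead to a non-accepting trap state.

start=S0 accept=S3 S0-a->S1 S0-b->S4 S1-a->S2 S1-b->S4 S2-a->S4 S2-b->S3 S3-a->S3 S3-b->S3 S4-a->S4 S4-b->S4

Walk along `aab` while the input agrees: from S0 take `a` to S1, and so on. Any deviation drops to the rejecting sink S4. Once S3 is reached the prefix is confirmed and every continuation is accepted.
A 5-state machine:
        a   b  
>  S0   S1  S4 
   S1   S2  S4 
   S2   S4  S3 
 * S3   S3  S3 
   S4   S4  S4 
(> = start, * = accepting)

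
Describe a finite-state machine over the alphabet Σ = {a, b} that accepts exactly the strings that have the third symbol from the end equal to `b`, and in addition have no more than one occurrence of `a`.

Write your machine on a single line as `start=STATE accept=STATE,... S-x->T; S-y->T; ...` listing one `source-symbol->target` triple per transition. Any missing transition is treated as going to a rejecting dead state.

start=q0; accept=q12,q13,q14,q18; q0-a->q1; q0-b->q2; q1-a->q3; q1-b->q4; q2-a->q5; q2-b->q6; q3-a->q7; q3-b->q8; q4-a->q9; q4-b->q10; q5-a->q11; q5-b->q12; q6-a->q13; q6-b->q14; q7-a->q7; q7-b->q8; q8-a->q9; q8-b->q15; q9-a->q11; q9-b->q16; q10-a->q17; q10-b->q18; q11-a->q7; q11-b->q8; q12-a->q9; q12-b->q10; q13-a->q11; q13-b->q12; q14-a->q13; q14-b->q14; q15-a->q17; q15-b->q19; q16-a->q9; q16-b->q15; q17-a->q11; q17-b->q16; q18-a->q17; q18-b->q18; q19-a->q17; q19-b->q19

Build one automaton per condition and run them in lockstep. The first has 15 states tracking the last 3 symbols read; the second has 3 states tracking the count of `a`s, saturating at 2. A product state is a pair (one from each), accepting exactly when both do.
20 states suffice.
          a    b  
>  q0     q1   q2 
   q1     q3   q4 
   q2     q5   q6 
   q3     q7   q8 
   q4     q9  q10 
   q5    q11  q12 
   q6    q13  q14 
   q7     q7   q8 
   q8     q9  q15 
   q9    q11  q16 
   q10   q17  q18 
   q11    q7   q8 
 * q12    q9  q10 
 * q13   q11  q12 
 * q14   q13  q14 
   q15   q17  q19 
   q16    q9  q15 
   q17   q11  q16 
 * q18   q17  q18 
   q19   q17  q19 
(> = start, * = accepting)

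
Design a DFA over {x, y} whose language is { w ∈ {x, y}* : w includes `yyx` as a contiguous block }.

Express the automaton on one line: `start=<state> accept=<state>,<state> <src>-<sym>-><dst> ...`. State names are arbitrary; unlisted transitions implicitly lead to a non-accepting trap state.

States q0..q2 record the length of the longest prefix of `yyx` that matches the current input suffix. Reaching q3 means `yyx` has been seen, and we stay there forever. Accept from q3.
A 4-state machine:
        x   y  
>  q0   q0  q1 
   q1   q0  q2 
   q2   q3  q2 
 * q3   q3  q3 
(> = start, * = accepting)

start=q0 accept=q3 q0-x->q0 q0-y->q1 q1-x->q0 q1-y->q2 q2-x->q3 q2-y->q2 q3-x->q3 q3-y->q3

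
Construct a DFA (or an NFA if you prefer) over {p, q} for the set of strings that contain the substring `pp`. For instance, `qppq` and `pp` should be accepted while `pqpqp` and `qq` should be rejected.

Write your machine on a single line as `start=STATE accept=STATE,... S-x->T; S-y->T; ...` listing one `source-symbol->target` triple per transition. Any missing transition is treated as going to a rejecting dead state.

start=s0; accept=s2; s0-p->s1; s0-q->s0; s1-p->s2; s1-q->s0; s2-p->s2; s2-q->s2

Track how much of `pp` has been matched so far: state s0 is no progress, s2 is the absorbing accept state reached once `pp` has occurred. Intermediate states record partial matches; on a mismatch, fall back to the longest reusable overlap.
A 3-state machine:
        p   q  
>  s0   s1  s0 
   s1   s2  s0 
 * s2   s2  s2 
(> = start, * = accepting)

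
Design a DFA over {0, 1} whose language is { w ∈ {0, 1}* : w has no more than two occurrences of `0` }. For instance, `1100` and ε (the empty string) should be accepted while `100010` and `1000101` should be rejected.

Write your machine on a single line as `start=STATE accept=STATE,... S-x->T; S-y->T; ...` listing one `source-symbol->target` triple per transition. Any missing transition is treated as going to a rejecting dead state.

start=q0; accept=q0,q1,q2; q0-0->q1; q0-1->q0; q1-0->q2; q1-1->q1; q2-0->q3; q2-1->q2; q3-0->q3; q3-1->q3

Count `0`s, saturating at 3: states q0 through q2 mean 0 through 2 `0`s seen; q3 means more than 2. Each `0` increments (capped at q3); other symbols loop. Accept from {q0, q1, q2}.
With 4 states:
        0   1  
>* q0   q1  q0 
 * q1   q2  q1 
 * q2   q3  q2 
   q3   q3  q3 
(> = start, * = accepting)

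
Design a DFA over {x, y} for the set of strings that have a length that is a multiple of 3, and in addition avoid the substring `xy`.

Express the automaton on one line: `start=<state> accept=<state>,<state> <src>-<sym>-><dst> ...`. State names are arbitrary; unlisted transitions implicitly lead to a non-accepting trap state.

Build one automaton per condition and run them in lockstep. One (3 states) tracks the input length modulo 3; the other (3 states) tracks partial matches of the forbidden pattern `xy`. Each combined state is a pair, one component from each; accept when both components accept. After merging equivalent states the machine shrinks.
        x   y  
>* S0   S1  S2 
   S1   S3  S4 
   S2   S3  S5 
   S3   S6  S4 
   S4   S4  S4 
   S5   S6  S0 
 * S6   S1  S4 
(> = start, * = accepting)

start=S0 accept=S0,S6 S0-x->S1 S0-y->S2 S1-x->S3 S1-y->S4 S2-x->S3 S2-y->S5 S3-x->S6 S3-y->S4 S4-x->S4 S4-y->S4 S5-x->S6 S5-y->S0 S6-x->S1 S6-y->S4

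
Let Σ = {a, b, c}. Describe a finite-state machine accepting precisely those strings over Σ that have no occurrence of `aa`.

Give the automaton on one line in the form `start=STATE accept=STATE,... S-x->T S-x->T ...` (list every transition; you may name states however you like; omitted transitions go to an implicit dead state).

start=s0 accept=s0,s1 s0-a->s1 s0-b->s0 s0-c->s0 s1-a->s2 s1-b->s0 s1-c->s0 s2-a->s2 s2-b->s2 s2-c->s2

Track partial matches of the forbidden pattern `aa`. State s2 is a dead state reached once `aa` has occurred; every other state accepts. s0 means no part of `aa` is currently matched.
        a   b   c  
>* s0   s1  s0  s0 
 * s1   s2  s0  s0 
   s2   s2  s2  s2 
(> = start, * = accepting)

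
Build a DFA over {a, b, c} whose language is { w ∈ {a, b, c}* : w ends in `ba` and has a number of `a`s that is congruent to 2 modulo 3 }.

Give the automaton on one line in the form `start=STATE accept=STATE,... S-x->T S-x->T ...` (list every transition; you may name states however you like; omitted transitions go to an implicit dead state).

Build one automaton per condition and run them in lockstep. The first has 3 states tracking how much of the suffix `ba` has currently been matched; the second has 3 states tracking the count of `a`s modulo 3. A product state is a pair (one from each), accepting exactly when both do.
9 states suffice.
        a   b   c  
>  s0   s1  s2  s0 
   s1   s3  s4  s1 
   s2   s5  s2  s0 
   s3   s0  s6  s3 
   s4   s7  s4  s1 
   s5   s3  s4  s1 
   s6   s8  s6  s3 
 * s7   s0  s6  s3 
   s8   s1  s2  s0 
(> = start, * = accepting)

start=s0 accept=s7 s0-a->s1 s0-b->s2 s0-c->s0 s1-a->s3 s1-b->s4 s1-c->s1 s2-a->s5 s2-b->s2 s2-c->s0 s3-a->s0 s3-b->s6 s3-c->s3 s4-a->s7 s4-b->s4 s4-c->s1 s5-a->s3 s5-b->s4 s5-c->s1 s6-a->s8 s6-b->s6 s6-c->s3 s7-a->s0 s7-b->s6 s7-c->s3 s8-a->s1 s8-b->s2 s8-c->s0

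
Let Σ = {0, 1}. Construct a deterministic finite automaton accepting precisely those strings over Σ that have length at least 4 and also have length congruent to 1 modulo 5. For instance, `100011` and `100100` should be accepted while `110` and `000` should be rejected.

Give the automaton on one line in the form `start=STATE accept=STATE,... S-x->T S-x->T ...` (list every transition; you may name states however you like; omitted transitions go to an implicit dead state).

start=A accept=G A-0->B A-1->B B-0->C B-1->C C-0->D C-1->D D-0->E D-1->E E-0->F E-1->F F-0->G F-1->G G-0->C G-1->C

Run two small machines in parallel and take their product. One (6 states) tracks the input length, saturating at 5; the other (5 states) tracks the input length modulo 5. Each combined state is a pair, one component from each; accept when both components accept. After merging equivalent states the machine shrinks.
       0  1 
>  A   B  B 
   B   C  C 
   C   D  D 
   D   E  E 
   E   F  F 
   F   G  G 
 * G   C  C 
(> = start, * = accepting)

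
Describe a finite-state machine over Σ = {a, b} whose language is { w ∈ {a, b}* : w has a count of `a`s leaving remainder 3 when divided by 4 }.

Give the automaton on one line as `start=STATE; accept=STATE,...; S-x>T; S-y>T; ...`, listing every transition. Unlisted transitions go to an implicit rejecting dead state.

start=q0; accept=q3; q0-a>q1; q0-b>q0; q1-a>q2; q1-b>q1; q2-a>q3; q2-b>q2; q3-a>q0; q3-b>q3

Keep the running count of `a`s modulo 4: each `a` advances along the cycle q0 → q1 → q2 → q3 → q0 while other symbols loop. Accept at q3.
A 4-state machine:
        a   b  
>  q0   q1  q0 
   q1   q2  q1 
   q2   q3  q2 
 * q3   q0  q3 
(> = start, * = accepting)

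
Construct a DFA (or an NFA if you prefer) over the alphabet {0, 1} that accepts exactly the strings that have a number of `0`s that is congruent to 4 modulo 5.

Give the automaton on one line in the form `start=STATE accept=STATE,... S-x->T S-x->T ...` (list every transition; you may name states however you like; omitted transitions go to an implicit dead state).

Keep the running count of `0`s modulo 5: each `0` advances along the cycle q0 → q1 → q2 → q3 → q4 → q0 while other symbols loop. Accept at q4.
        0   1  
>  q0   q1  q0 
   q1   q2  q1 
   q2   q3  q2 
   q3   q4  q3 
 * q4   q0  q4 
(> = start, * = accepting)

start=q0 accept=q4 q0-0->q1 q0-1->q0 q1-0->q2 q1-1->q1 q2-0->q3 q2-1->q2 q3-0->q4 q3-1->q3 q4-0->q0 q4-1->q4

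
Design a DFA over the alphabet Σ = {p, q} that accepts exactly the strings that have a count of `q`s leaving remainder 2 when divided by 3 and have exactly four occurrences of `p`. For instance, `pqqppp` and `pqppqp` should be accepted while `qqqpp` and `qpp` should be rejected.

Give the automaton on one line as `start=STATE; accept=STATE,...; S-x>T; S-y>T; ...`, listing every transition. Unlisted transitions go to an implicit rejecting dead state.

Build one automaton per condition and run them in lockstep. One (3 states) tracks the count of `q`s modulo 3; the other (6 states) tracks the count of `p`s, saturating at 5. Each combined state is a pair, one component from each; accept when both components accept. Equivalent product states are then merged.
With 16 states:
       p  q 
>  A   B  C 
   B   D  E 
   C   E  F 
   D   G  H 
   E   H  I 
   F   I  A 
   G   J  K 
   H   K  L 
   I   L  B 
   J   M  N 
   K   N  O 
   L   O  D 
   M   M  M 
   N   M  P 
   O   P  G 
 * P   M  J 
(> = start, * = accepting)

start=A; accept=P; A-p>B; A-q>C; B-p>D; B-q>E; C-p>E; C-q>F; D-p>G; D-q>H; E-p>H; E-q>I; F-p>I; F-q>A; G-p>J; G-q>K; H-p>K; H-q>L; I-p>L; I-q>B; J-p>M; J-q>N; K-p>N; K-q>O; L-p>O; L-q>D; M-p>M; M-q>M; N-p>M; N-q>P; O-p>P; O-q>G; P-p>M; P-q>J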